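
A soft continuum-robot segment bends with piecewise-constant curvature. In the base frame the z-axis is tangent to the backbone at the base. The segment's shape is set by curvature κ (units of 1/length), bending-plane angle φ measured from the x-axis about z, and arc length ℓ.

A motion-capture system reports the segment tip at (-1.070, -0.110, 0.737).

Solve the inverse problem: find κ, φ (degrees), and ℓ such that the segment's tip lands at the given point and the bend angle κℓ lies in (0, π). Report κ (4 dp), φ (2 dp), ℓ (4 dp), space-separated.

ρ = √(x²+y²) = √(-1.070² + -0.110²) = 1.07564
φ = atan2(y, x) mod 360° = atan2(-0.110, -1.070) = 185.8696°
|p|² = ρ² + z² = 1.07564² + 0.737² = 1.70017
κ = 2ρ / |p|² = 2×1.07564 / 1.70017 = 1.26533
θ = 2·atan2(ρ, z) = 2·atan2(1.07564, 0.737) = 1.94018 rad
ℓ = θ/κ = 1.94018/1.26533 = 1.53334

1.2653 185.87 1.5333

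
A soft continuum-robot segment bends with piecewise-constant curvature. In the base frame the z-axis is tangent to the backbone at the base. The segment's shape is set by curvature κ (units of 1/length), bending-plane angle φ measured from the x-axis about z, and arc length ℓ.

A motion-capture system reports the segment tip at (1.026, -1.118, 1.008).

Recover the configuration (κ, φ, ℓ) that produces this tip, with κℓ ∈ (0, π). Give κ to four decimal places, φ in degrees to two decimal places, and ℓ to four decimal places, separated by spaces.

ρ = √(x²+y²) = √(1.026² + -1.118²) = 1.51743
φ = atan2(y, x) mod 360° = atan2(-1.118, 1.026) = 312.5429°
|p|² = ρ² + z² = 1.51743² + 1.008² = 3.31866
κ = 2ρ / |p|² = 2×1.51743 / 3.31866 = 0.91448
θ = 2·atan2(ρ, z) = 2·atan2(1.51743, 1.008) = 1.96890 rad
ℓ = θ/κ = 1.96890/0.91448 = 2.15301

0.9145 312.54 2.1530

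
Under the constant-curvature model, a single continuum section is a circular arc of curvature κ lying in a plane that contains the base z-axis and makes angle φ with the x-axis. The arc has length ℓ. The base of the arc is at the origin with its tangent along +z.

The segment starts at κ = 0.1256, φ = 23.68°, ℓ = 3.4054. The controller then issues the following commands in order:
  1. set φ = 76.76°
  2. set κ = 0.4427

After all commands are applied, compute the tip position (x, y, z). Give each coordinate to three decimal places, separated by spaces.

initial: κ=0.1256, φ=23.68°, ℓ=3.4054
cmd 1: set φ=76.76° → (κ,φ,ℓ)=(0.1256,76.76°,3.4054) → tip=(0.1643,0.6982,3.3025)
cmd 2: set κ=0.4427 → (κ,φ,ℓ)=(0.4427,76.76°,3.4054) → tip=(0.4847,2.0599,2.2544)

0.485 2.060 2.254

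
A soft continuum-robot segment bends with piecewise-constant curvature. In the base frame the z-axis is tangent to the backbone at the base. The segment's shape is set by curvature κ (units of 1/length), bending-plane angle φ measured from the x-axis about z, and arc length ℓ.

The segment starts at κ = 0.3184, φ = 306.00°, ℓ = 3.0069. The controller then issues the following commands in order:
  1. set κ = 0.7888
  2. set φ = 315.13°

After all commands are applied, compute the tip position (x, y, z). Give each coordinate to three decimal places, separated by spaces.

1.544 -1.537 0.882

initial: κ=0.3184, φ=306.00°, ℓ=3.0069
cmd 1: set κ=0.7888 → (κ,φ,ℓ)=(0.7888,306.00°,3.0069) → tip=(1.2803,-1.7621,0.8823)
cmd 2: set φ=315.13° → (κ,φ,ℓ)=(0.7888,315.13°,3.0069) → tip=(1.5436,-1.5367,0.8823)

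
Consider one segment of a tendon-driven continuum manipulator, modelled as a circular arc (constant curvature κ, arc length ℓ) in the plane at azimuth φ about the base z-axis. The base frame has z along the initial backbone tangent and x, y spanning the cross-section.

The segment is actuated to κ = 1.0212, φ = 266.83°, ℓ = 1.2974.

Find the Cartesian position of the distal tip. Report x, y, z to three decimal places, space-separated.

-0.041 -0.740 0.950

θ = κ·ℓ = 1.0212 × 1.2974 = 1.32490 rad
ρ = (1 − cos θ)/κ = (1 − 0.24342)/1.0212 = 0.74087
z = sin θ / κ = 0.96992/1.0212 = 0.94979
x = ρ cos φ = 0.74087 × cos(266.83°) = -0.04097
y = ρ sin φ = 0.74087 × sin(266.83°) = -0.73974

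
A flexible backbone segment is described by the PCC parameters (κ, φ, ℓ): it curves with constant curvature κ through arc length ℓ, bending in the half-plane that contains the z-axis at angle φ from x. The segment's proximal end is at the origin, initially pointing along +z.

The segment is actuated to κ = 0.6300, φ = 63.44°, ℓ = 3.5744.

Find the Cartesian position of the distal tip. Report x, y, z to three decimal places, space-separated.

1.157 2.314 1.233

θ = κ·ℓ = 0.6300 × 3.5744 = 2.25187 rad
ρ = (1 − cos θ)/κ = (1 − -0.62963)/0.6300 = 2.58671
z = sin θ / κ = 0.77690/0.6300 = 1.23317
x = ρ cos φ = 2.58671 × cos(63.44°) = 1.15661
y = ρ sin φ = 2.58671 × sin(63.44°) = 2.31373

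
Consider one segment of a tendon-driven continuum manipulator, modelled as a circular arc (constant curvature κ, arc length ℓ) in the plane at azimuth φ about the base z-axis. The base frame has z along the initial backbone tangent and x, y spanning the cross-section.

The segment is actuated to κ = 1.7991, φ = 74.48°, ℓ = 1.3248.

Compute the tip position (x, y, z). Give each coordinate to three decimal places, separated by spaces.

θ = κ·ℓ = 1.7991 × 1.3248 = 2.38345 rad
ρ = (1 − cos θ)/κ = (1 − -0.72611)/1.7991 = 0.95943
z = sin θ / κ = 0.68758/1.7991 = 0.38218
x = ρ cos φ = 0.95943 × cos(74.48°) = 0.25672
y = ρ sin φ = 0.95943 × sin(74.48°) = 0.92445

0.257 0.924 0.382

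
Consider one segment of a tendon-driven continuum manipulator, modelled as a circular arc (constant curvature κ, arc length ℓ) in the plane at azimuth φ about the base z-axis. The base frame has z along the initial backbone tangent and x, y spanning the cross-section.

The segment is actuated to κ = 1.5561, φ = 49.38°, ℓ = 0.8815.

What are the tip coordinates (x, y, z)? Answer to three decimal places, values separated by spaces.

0.336 0.391 0.630

θ = κ·ℓ = 1.5561 × 0.8815 = 1.37170 rad
ρ = (1 − cos θ)/κ = (1 − 0.19778)/1.5561 = 0.51553
z = sin θ / κ = 0.98025/1.5561 = 0.62994
x = ρ cos φ = 0.51553 × cos(49.38°) = 0.33563
y = ρ sin φ = 0.51553 × sin(49.38°) = 0.39131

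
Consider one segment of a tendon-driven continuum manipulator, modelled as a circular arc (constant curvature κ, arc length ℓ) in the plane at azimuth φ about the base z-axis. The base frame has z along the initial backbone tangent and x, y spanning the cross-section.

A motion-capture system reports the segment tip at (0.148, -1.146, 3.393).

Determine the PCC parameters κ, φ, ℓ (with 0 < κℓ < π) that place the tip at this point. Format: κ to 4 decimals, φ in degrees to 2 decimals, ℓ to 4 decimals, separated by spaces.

0.1799 277.36 3.6495

ρ = √(x²+y²) = √(0.148² + -1.146²) = 1.15552
φ = atan2(y, x) mod 360° = atan2(-1.146, 0.148) = 277.3587°
|p|² = ρ² + z² = 1.15552² + 3.393² = 12.84767
κ = 2ρ / |p|² = 2×1.15552 / 12.84767 = 0.17988
θ = 2·atan2(ρ, z) = 2·atan2(1.15552, 3.393) = 0.65648 rad
ℓ = θ/κ = 0.65648/0.17988 = 3.64955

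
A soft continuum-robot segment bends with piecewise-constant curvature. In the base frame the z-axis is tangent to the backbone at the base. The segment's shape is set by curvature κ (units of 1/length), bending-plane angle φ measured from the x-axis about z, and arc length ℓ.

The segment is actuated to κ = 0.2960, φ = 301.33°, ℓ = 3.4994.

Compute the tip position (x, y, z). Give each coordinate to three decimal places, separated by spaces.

0.861 -1.415 2.906

θ = κ·ℓ = 0.2960 × 3.4994 = 1.03582 rad
ρ = (1 − cos θ)/κ = (1 − 0.50982)/0.2960 = 1.65602
z = sin θ / κ = 0.86028/0.2960 = 2.90636
x = ρ cos φ = 1.65602 × cos(301.33°) = 0.86107
y = ρ sin φ = 1.65602 × sin(301.33°) = -1.41455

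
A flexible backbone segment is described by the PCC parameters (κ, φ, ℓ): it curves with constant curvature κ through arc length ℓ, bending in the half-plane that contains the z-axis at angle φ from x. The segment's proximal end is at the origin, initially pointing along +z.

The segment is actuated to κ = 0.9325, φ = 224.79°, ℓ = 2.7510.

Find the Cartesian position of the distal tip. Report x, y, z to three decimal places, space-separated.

θ = κ·ℓ = 0.9325 × 2.7510 = 2.56531 rad
ρ = (1 − cos θ)/κ = (1 − -0.83849)/0.9325 = 1.97157
z = sin θ / κ = 0.54491/0.9325 = 0.58436
x = ρ cos φ = 1.97157 × cos(224.79°) = -1.39921
y = ρ sin φ = 1.97157 × sin(224.79°) = -1.38899

-1.399 -1.389 0.584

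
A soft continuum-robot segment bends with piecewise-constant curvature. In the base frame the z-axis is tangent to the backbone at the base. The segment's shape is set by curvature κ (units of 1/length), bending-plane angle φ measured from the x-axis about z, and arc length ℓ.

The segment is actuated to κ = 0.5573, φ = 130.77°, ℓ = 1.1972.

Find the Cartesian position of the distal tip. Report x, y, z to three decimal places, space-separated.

θ = κ·ℓ = 0.5573 × 1.1972 = 0.66720 rad
ρ = (1 − cos θ)/κ = (1 − 0.78556)/0.5573 = 0.38479
z = sin θ / κ = 0.61879/0.5573 = 1.11033
x = ρ cos φ = 0.38479 × cos(130.77°) = -0.25128
y = ρ sin φ = 0.38479 × sin(130.77°) = 0.29141

-0.251 0.291 1.110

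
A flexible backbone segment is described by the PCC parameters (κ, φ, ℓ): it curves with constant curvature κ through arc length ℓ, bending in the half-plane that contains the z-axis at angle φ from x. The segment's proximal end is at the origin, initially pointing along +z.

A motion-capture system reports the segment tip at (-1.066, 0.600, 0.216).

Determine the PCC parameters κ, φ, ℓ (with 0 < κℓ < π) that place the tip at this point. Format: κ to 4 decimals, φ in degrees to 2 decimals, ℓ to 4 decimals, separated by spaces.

ρ = √(x²+y²) = √(-1.066² + 0.600²) = 1.22326
φ = atan2(y, x) mod 360° = atan2(0.600, -1.066) = 150.6269°
|p|² = ρ² + z² = 1.22326² + 0.216² = 1.54301
κ = 2ρ / |p|² = 2×1.22326 / 1.54301 = 1.58554
θ = 2·atan2(ρ, z) = 2·atan2(1.22326, 0.216) = 2.79204 rad
ℓ = θ/κ = 2.79204/1.58554 = 1.76094

1.5855 150.63 1.7609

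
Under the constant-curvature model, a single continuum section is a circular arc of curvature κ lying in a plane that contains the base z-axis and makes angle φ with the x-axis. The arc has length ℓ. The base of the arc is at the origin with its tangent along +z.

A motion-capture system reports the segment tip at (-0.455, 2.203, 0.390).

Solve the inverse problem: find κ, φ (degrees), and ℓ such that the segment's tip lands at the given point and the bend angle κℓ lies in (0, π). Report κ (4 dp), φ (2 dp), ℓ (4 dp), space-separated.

ρ = √(x²+y²) = √(-0.455² + 2.203²) = 2.24950
φ = atan2(y, x) mod 360° = atan2(2.203, -0.455) = 101.6696°
|p|² = ρ² + z² = 2.24950² + 0.390² = 5.21233
κ = 2ρ / |p|² = 2×2.24950 / 5.21233 = 0.86314
θ = 2·atan2(ρ, z) = 2·atan2(2.24950, 0.390) = 2.79826 rad
ℓ = θ/κ = 2.79826/0.86314 = 3.24194

0.8631 101.67 3.2419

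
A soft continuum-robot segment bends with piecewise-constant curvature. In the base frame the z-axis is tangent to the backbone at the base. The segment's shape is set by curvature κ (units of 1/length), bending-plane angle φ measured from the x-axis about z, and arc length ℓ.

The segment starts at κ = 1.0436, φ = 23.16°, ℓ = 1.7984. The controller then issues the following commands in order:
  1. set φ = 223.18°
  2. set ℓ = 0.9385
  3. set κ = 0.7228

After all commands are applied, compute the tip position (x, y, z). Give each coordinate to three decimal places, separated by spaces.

initial: κ=1.0436, φ=23.16°, ℓ=1.7984
cmd 1: set φ=223.18° → (κ,φ,ℓ)=(1.0436,223.18°,1.7984) → tip=(-0.9092,-0.8532,0.9137)
cmd 2: set ℓ=0.9385 → (κ,φ,ℓ)=(1.0436,223.18°,0.9385) → tip=(-0.3092,-0.2901,0.7955)
cmd 3: set κ=0.7228 → (κ,φ,ℓ)=(0.7228,223.18°,0.9385) → tip=(-0.2234,-0.2096,0.8682)

-0.223 -0.210 0.868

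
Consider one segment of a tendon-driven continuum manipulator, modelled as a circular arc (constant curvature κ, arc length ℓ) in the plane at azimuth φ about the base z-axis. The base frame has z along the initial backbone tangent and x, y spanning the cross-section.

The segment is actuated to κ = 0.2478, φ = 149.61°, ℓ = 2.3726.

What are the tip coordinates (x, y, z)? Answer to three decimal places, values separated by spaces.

-0.585 0.343 2.238

θ = κ·ℓ = 0.2478 × 2.3726 = 0.58793 rad
ρ = (1 − cos θ)/κ = (1 − 0.83209)/0.2478 = 0.67760
z = sin θ / κ = 0.55464/0.2478 = 2.23826
x = ρ cos φ = 0.67760 × cos(149.61°) = -0.58450
y = ρ sin φ = 0.67760 × sin(149.61°) = 0.34279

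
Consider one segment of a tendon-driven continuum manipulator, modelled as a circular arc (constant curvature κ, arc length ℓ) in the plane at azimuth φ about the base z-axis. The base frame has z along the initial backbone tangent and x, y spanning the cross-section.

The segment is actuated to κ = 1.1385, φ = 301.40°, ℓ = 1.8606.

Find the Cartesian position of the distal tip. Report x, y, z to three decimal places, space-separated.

θ = κ·ℓ = 1.1385 × 1.8606 = 2.11829 rad
ρ = (1 − cos θ)/κ = (1 − -0.52055)/1.1385 = 1.33557
z = sin θ / κ = 0.85383/1.1385 = 0.74996
x = ρ cos φ = 1.33557 × cos(301.40°) = 0.69585
y = ρ sin φ = 1.33557 × sin(301.40°) = -1.13998

0.696 -1.140 0.750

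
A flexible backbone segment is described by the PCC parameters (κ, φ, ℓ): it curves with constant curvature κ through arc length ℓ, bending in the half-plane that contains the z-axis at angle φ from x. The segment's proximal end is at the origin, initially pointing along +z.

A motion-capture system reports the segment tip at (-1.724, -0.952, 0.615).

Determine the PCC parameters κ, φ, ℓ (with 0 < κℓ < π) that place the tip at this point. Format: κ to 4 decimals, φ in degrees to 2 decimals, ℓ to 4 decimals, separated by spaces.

ρ = √(x²+y²) = √(-1.724² + -0.952²) = 1.96939
φ = atan2(y, x) mod 360° = atan2(-0.952, -1.724) = 208.9077°
|p|² = ρ² + z² = 1.96939² + 0.615² = 4.25671
κ = 2ρ / |p|² = 2×1.96939 / 4.25671 = 0.92531
θ = 2·atan2(ρ, z) = 2·atan2(1.96939, 0.615) = 2.53622 rad
ℓ = θ/κ = 2.53622/0.92531 = 2.74094

0.9253 208.91 2.7409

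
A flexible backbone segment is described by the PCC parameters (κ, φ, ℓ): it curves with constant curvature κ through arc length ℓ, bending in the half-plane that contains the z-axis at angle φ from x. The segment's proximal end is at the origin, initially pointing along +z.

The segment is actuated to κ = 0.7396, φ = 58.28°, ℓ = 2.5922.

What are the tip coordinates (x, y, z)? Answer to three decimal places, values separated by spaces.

θ = κ·ℓ = 0.7396 × 2.5922 = 1.91719 rad
ρ = (1 − cos θ)/κ = (1 − -0.33951)/0.7396 = 1.81113
z = sin θ / κ = 0.94060/0.7396 = 1.27177
x = ρ cos φ = 1.81113 × cos(58.28°) = 0.95223
y = ρ sin φ = 1.81113 × sin(58.28°) = 1.54059

0.952 1.541 1.272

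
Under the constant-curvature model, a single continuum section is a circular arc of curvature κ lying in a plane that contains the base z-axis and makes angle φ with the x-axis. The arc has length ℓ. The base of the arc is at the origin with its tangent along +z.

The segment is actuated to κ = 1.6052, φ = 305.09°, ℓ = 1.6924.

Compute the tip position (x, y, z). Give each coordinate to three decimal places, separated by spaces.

0.684 -0.974 0.257

θ = κ·ℓ = 1.6052 × 1.6924 = 2.71664 rad
ρ = (1 − cos θ)/κ = (1 − -0.91106)/1.6052 = 1.19054
z = sin θ / κ = 0.41228/1.6052 = 0.25684
x = ρ cos φ = 1.19054 × cos(305.09°) = 0.68440
y = ρ sin φ = 1.19054 × sin(305.09°) = -0.97416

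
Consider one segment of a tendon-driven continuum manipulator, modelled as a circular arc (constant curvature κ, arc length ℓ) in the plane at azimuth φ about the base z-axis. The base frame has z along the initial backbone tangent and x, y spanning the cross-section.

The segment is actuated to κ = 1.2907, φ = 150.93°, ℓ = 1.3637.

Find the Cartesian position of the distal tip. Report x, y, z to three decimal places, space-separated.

θ = κ·ℓ = 1.2907 × 1.3637 = 1.76013 rad
ρ = (1 − cos θ)/κ = (1 − -0.18820)/1.2907 = 0.92059
z = sin θ / κ = 0.98213/1.2907 = 0.76093
x = ρ cos φ = 0.92059 × cos(150.93°) = -0.80462
y = ρ sin φ = 0.92059 × sin(150.93°) = 0.44729

-0.805 0.447 0.761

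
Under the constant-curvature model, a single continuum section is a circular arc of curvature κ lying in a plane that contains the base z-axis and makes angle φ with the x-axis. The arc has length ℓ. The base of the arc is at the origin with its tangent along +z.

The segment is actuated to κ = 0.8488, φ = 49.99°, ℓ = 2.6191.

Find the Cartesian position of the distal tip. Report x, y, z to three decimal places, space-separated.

θ = κ·ℓ = 0.8488 × 2.6191 = 2.22309 rad
ρ = (1 − cos θ)/κ = (1 − -0.60701)/0.8488 = 1.89328
z = sin θ / κ = 0.79469/0.8488 = 0.93625
x = ρ cos φ = 1.89328 × cos(49.99°) = 1.21723
y = ρ sin φ = 1.89328 × sin(49.99°) = 1.45012

1.217 1.450 0.936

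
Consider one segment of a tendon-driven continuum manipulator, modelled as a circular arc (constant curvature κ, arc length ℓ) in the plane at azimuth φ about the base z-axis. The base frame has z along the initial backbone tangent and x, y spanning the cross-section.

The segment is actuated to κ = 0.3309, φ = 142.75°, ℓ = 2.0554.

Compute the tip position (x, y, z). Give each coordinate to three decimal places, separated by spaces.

-0.535 0.407 1.901

θ = κ·ℓ = 0.3309 × 2.0554 = 0.68013 rad
ρ = (1 − cos θ)/κ = (1 − 0.77749)/0.3309 = 0.67244
z = sin θ / κ = 0.62890/0.3309 = 1.90056
x = ρ cos φ = 0.67244 × cos(142.75°) = -0.53526
y = ρ sin φ = 0.67244 × sin(142.75°) = 0.40702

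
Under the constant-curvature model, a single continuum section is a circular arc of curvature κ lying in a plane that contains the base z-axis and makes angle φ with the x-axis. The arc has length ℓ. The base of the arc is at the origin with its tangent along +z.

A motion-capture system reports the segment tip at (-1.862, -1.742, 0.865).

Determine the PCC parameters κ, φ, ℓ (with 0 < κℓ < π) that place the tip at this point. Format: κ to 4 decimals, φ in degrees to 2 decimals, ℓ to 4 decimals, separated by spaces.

0.7034 223.09 3.5363

ρ = √(x²+y²) = √(-1.862² + -1.742²) = 2.54983
φ = atan2(y, x) mod 360° = atan2(-1.742, -1.862) = 223.0930°
|p|² = ρ² + z² = 2.54983² + 0.865² = 7.24983
κ = 2ρ / |p|² = 2×2.54983 / 7.24983 = 0.70342
θ = 2·atan2(ρ, z) = 2·atan2(2.54983, 0.865) = 2.48748 rad
ℓ = θ/κ = 2.48748/0.70342 = 3.53629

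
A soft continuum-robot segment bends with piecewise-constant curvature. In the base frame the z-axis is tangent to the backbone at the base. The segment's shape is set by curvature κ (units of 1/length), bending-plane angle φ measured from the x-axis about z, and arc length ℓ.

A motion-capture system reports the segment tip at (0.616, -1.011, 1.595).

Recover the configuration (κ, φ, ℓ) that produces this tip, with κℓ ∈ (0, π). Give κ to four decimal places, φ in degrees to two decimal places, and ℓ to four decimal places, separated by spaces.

ρ = √(x²+y²) = √(0.616² + -1.011²) = 1.18388
φ = atan2(y, x) mod 360° = atan2(-1.011, 0.616) = 301.3539°
|p|² = ρ² + z² = 1.18388² + 1.595² = 3.94560
κ = 2ρ / |p|² = 2×1.18388 / 3.94560 = 0.60010
θ = 2·atan2(ρ, z) = 2·atan2(1.18388, 1.595) = 1.27704 rad
ℓ = θ/κ = 1.27704/0.60010 = 2.12804

0.6001 301.35 2.1280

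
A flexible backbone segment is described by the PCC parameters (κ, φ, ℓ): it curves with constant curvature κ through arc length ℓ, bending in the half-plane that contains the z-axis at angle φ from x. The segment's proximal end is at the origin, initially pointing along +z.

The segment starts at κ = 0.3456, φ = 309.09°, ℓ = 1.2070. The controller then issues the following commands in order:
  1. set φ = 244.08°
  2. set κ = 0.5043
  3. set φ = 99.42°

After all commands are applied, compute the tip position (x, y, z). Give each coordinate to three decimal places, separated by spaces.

-0.058 0.351 1.134

initial: κ=0.3456, φ=309.09°, ℓ=1.2070
cmd 1: set φ=244.08° → (κ,φ,ℓ)=(0.3456,244.08°,1.2070) → tip=(-0.1085,-0.2232,1.1723)
cmd 2: set κ=0.5043 → (κ,φ,ℓ)=(0.5043,244.08°,1.2070) → tip=(-0.1557,-0.3203,1.1338)
cmd 3: set φ=99.42° → (κ,φ,ℓ)=(0.5043,99.42°,1.2070) → tip=(-0.0583,0.3513,1.1338)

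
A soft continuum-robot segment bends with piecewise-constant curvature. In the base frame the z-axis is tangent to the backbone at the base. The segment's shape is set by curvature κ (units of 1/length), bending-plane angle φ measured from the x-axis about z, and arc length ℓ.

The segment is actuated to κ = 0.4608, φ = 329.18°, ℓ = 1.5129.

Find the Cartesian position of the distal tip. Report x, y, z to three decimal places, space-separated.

θ = κ·ℓ = 0.4608 × 1.5129 = 0.69714 rad
ρ = (1 − cos θ)/κ = (1 − 0.76668)/0.4608 = 0.50634
z = sin θ / κ = 0.64203/0.4608 = 1.39330
x = ρ cos φ = 0.50634 × cos(329.18°) = 0.43483
y = ρ sin φ = 0.50634 × sin(329.18°) = -0.25942

0.435 -0.259 1.393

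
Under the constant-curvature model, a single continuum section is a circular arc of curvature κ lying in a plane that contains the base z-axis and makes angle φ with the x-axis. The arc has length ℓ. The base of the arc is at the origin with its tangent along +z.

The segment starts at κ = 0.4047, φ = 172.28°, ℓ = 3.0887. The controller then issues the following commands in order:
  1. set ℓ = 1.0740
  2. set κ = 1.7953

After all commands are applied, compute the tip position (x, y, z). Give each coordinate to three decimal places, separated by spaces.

-0.745 0.101 0.522

initial: κ=0.4047, φ=172.28°, ℓ=3.0887
cmd 1: set ℓ=1.0740 → (κ,φ,ℓ)=(0.4047,172.28°,1.0740) → tip=(-0.2277,0.0309,1.0405)
cmd 2: set κ=1.7953 → (κ,φ,ℓ)=(1.7953,172.28°,1.0740) → tip=(-0.7450,0.1010,0.5218)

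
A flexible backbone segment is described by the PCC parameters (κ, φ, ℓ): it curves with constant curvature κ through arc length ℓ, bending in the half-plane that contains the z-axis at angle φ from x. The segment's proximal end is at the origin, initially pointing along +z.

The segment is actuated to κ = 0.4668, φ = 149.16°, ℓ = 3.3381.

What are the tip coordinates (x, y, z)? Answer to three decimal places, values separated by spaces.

θ = κ·ℓ = 0.4668 × 3.3381 = 1.55823 rad
ρ = (1 − cos θ)/κ = (1 − 0.01257)/0.4668 = 2.11532
z = sin θ / κ = 0.99992/0.4668 = 2.14208
x = ρ cos φ = 2.11532 × cos(149.16°) = -1.81621
y = ρ sin φ = 2.11532 × sin(149.16°) = 1.08440

-1.816 1.084 2.142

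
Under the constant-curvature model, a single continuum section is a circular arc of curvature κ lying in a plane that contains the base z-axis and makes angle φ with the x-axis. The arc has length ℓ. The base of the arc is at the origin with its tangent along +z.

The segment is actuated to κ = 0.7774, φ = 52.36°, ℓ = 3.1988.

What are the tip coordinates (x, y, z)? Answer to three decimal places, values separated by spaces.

θ = κ·ℓ = 0.7774 × 3.1988 = 2.48675 rad
ρ = (1 − cos θ)/κ = (1 − -0.79314)/0.7774 = 2.30659
z = sin θ / κ = 0.60904/0.7774 = 0.78343
x = ρ cos φ = 2.30659 × cos(52.36°) = 1.40863
y = ρ sin φ = 2.30659 × sin(52.36°) = 1.82650

1.409 1.827 0.783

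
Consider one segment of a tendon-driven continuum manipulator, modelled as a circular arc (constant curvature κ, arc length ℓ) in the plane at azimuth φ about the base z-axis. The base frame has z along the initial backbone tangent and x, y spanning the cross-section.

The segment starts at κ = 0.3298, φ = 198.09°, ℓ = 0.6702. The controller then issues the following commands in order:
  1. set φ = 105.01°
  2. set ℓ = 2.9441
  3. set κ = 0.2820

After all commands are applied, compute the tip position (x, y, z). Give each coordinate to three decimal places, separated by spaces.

-0.299 1.114 2.617

initial: κ=0.3298, φ=198.09°, ℓ=0.6702
cmd 1: set φ=105.01° → (κ,φ,ℓ)=(0.3298,105.01°,0.6702) → tip=(-0.0191,0.0712,0.6648)
cmd 2: set ℓ=2.9441 → (κ,φ,ℓ)=(0.3298,105.01°,2.9441) → tip=(-0.3420,1.2754,2.5028)
cmd 3: set κ=0.2820 → (κ,φ,ℓ)=(0.2820,105.01°,2.9441) → tip=(-0.2988,1.1142,2.6173)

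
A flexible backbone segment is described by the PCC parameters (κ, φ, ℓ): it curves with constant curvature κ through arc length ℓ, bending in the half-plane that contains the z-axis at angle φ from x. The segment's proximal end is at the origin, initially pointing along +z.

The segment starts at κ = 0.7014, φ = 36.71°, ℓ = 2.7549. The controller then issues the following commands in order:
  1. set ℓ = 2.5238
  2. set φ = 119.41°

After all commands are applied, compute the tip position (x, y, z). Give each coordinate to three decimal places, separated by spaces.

-0.839 1.488 1.397

initial: κ=0.7014, φ=36.71°, ℓ=2.7549
cmd 1: set ℓ=2.5238 → (κ,φ,ℓ)=(0.7014,36.71°,2.5238) → tip=(1.3694,1.0211,1.3975)
cmd 2: set φ=119.41° → (κ,φ,ℓ)=(0.7014,119.41°,2.5238) → tip=(-0.8388,1.4880,1.3975)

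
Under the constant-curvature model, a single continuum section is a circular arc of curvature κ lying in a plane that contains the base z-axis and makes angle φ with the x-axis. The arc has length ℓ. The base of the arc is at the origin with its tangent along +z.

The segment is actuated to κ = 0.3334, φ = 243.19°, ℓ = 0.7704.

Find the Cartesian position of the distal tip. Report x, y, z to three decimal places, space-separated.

-0.044 -0.088 0.762

θ = κ·ℓ = 0.3334 × 0.7704 = 0.25685 rad
ρ = (1 − cos θ)/κ = (1 − 0.96719)/0.3334 = 0.09840
z = sin θ / κ = 0.25404/0.3334 = 0.76196
x = ρ cos φ = 0.09840 × cos(243.19°) = -0.04438
y = ρ sin φ = 0.09840 × sin(243.19°) = -0.08782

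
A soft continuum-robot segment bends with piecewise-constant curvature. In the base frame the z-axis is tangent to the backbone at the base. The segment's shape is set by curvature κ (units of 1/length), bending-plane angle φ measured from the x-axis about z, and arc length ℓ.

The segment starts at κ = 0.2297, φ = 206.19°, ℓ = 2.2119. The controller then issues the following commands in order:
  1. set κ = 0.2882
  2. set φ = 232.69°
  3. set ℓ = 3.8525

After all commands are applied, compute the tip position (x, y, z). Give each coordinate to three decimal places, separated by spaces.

initial: κ=0.2297, φ=206.19°, ℓ=2.2119
cmd 1: set κ=0.2882 → (κ,φ,ℓ)=(0.2882,206.19°,2.2119) → tip=(-0.6115,-0.3008,2.0651)
cmd 2: set φ=232.69° → (κ,φ,ℓ)=(0.2882,232.69°,2.2119) → tip=(-0.4130,-0.5420,2.0651)
cmd 3: set ℓ=3.8525 → (κ,φ,ℓ)=(0.2882,232.69°,3.8525) → tip=(-1.1685,-1.5333,3.1084)

-1.169 -1.533 3.108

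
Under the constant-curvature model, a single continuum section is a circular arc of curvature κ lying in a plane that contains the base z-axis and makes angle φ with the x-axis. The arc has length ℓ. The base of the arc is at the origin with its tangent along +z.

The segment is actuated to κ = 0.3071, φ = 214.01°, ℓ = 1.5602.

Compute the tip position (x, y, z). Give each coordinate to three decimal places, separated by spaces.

θ = κ·ℓ = 0.3071 × 1.5602 = 0.47914 rad
ρ = (1 − cos θ)/κ = (1 − 0.88739)/0.3071 = 0.36668
z = sin θ / κ = 0.46101/0.3071 = 1.50118
x = ρ cos φ = 0.36668 × cos(214.01°) = -0.30395
y = ρ sin φ = 0.36668 × sin(214.01°) = -0.20510

-0.304 -0.205 1.501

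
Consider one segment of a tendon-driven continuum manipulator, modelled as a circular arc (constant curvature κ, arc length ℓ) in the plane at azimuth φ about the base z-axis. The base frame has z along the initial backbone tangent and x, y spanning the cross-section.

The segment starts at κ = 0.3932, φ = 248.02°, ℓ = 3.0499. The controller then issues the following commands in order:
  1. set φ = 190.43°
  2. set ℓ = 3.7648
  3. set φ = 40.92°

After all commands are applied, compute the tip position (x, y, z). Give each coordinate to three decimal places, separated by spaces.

1.748 1.515 2.533

initial: κ=0.3932, φ=248.02°, ℓ=3.0499
cmd 1: set φ=190.43° → (κ,φ,ℓ)=(0.3932,190.43°,3.0499) → tip=(-1.5931,-0.2932,2.3697)
cmd 2: set ℓ=3.7648 → (κ,φ,ℓ)=(0.3932,190.43°,3.7648) → tip=(-2.2752,-0.4188,2.5328)
cmd 3: set φ=40.92° → (κ,φ,ℓ)=(0.3932,40.92°,3.7648) → tip=(1.7481,1.5153,2.5328)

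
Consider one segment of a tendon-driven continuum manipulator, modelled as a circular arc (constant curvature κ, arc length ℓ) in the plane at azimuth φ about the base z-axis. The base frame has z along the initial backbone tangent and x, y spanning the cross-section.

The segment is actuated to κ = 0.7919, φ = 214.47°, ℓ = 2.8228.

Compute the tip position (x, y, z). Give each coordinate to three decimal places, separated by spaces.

θ = κ·ℓ = 0.7919 × 2.8228 = 2.23538 rad
ρ = (1 − cos θ)/κ = (1 − -0.61673)/0.7919 = 2.04158
z = sin θ / κ = 0.78718/0.7919 = 0.99404
x = ρ cos φ = 2.04158 × cos(214.47°) = -1.68313
y = ρ sin φ = 2.04158 × sin(214.47°) = -1.15548

-1.683 -1.155 0.994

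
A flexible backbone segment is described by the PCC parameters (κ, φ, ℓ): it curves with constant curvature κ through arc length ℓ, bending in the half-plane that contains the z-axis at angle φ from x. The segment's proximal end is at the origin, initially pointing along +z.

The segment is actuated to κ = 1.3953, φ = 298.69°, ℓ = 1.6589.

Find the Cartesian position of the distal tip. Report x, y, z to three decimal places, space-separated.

θ = κ·ℓ = 1.3953 × 1.6589 = 2.31466 rad
ρ = (1 − cos θ)/κ = (1 − -0.67714)/1.3953 = 1.20199
z = sin θ / κ = 0.73586/1.3953 = 0.52738
x = ρ cos φ = 1.20199 × cos(298.69°) = 0.57704
y = ρ sin φ = 1.20199 × sin(298.69°) = -1.05442

0.577 -1.054 0.527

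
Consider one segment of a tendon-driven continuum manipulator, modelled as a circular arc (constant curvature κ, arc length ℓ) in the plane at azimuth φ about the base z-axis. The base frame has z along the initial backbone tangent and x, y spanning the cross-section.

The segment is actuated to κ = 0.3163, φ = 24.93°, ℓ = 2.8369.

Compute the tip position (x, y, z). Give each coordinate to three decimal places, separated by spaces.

1.079 0.501 2.471

θ = κ·ℓ = 0.3163 × 2.8369 = 0.89731 rad
ρ = (1 − cos θ)/κ = (1 − 0.62371)/0.3163 = 1.18965
z = sin θ / κ = 0.78165/0.3163 = 2.47124
x = ρ cos φ = 1.18965 × cos(24.93°) = 1.07880
y = ρ sin φ = 1.18965 × sin(24.93°) = 0.50145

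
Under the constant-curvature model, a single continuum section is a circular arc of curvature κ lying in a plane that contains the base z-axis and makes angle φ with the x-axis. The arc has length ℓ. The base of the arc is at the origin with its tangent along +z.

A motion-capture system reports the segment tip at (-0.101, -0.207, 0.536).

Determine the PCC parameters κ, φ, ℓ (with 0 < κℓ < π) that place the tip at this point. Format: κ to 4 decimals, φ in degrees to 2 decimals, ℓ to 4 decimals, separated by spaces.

ρ = √(x²+y²) = √(-0.101² + -0.207²) = 0.23033
φ = atan2(y, x) mod 360° = atan2(-0.207, -0.101) = 243.9912°
|p|² = ρ² + z² = 0.23033² + 0.536² = 0.34035
κ = 2ρ / |p|² = 2×0.23033 / 0.34035 = 1.35348
θ = 2·atan2(ρ, z) = 2·atan2(0.23033, 0.536) = 0.81171 rad
ℓ = θ/κ = 0.81171/1.35348 = 0.59972

1.3535 243.99 0.5997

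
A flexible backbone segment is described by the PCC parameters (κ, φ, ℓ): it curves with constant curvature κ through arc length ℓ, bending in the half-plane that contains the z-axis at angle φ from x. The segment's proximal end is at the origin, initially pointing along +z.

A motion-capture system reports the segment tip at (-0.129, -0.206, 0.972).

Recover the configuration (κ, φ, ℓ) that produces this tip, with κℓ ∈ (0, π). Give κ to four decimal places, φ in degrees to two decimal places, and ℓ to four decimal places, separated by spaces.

ρ = √(x²+y²) = √(-0.129² + -0.206²) = 0.24306
φ = atan2(y, x) mod 360° = atan2(-0.206, -0.129) = 237.9446°
|p|² = ρ² + z² = 0.24306² + 0.972² = 1.00386
κ = 2ρ / |p|² = 2×0.24306 / 1.00386 = 0.48425
θ = 2·atan2(ρ, z) = 2·atan2(0.24306, 0.972) = 0.49007 rad
ℓ = θ/κ = 0.49007/0.48425 = 1.01203

0.4842 237.94 1.0120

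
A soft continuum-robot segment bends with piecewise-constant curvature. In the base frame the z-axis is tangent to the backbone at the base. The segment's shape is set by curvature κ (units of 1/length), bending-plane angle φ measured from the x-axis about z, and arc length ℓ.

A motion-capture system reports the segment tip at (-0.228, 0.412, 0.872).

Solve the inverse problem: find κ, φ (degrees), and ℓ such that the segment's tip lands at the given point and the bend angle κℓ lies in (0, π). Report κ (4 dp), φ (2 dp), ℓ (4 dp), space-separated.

ρ = √(x²+y²) = √(-0.228² + 0.412²) = 0.47088
φ = atan2(y, x) mod 360° = atan2(0.412, -0.228) = 118.9601°
|p|² = ρ² + z² = 0.47088² + 0.872² = 0.98211
κ = 2ρ / |p|² = 2×0.47088 / 0.98211 = 0.95891
θ = 2·atan2(ρ, z) = 2·atan2(0.47088, 0.872) = 0.99027 rad
ℓ = θ/κ = 0.99027/0.95891 = 1.03270

0.9589 118.96 1.0327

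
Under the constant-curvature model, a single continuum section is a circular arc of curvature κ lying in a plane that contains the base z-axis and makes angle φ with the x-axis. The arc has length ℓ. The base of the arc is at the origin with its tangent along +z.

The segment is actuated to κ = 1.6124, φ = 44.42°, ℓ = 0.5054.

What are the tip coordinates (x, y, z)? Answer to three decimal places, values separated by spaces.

θ = κ·ℓ = 1.6124 × 0.5054 = 0.81491 rad
ρ = (1 − cos θ)/κ = (1 − 0.68594)/1.6124 = 0.19478
z = sin θ / κ = 0.72766/1.6124 = 0.45129
x = ρ cos φ = 0.19478 × cos(44.42°) = 0.13912
y = ρ sin φ = 0.19478 × sin(44.42°) = 0.13633

0.139 0.136 0.451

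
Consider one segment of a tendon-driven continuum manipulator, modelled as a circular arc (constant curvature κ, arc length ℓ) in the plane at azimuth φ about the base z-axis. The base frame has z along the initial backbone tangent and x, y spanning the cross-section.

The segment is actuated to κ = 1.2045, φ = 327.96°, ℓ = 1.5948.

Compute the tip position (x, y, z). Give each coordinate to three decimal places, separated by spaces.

0.945 -0.592 0.780

θ = κ·ℓ = 1.2045 × 1.5948 = 1.92094 rad
ρ = (1 − cos θ)/κ = (1 − -0.34303)/1.2045 = 1.11501
z = sin θ / κ = 0.93932/1.2045 = 0.77985
x = ρ cos φ = 1.11501 × cos(327.96°) = 0.94517
y = ρ sin φ = 1.11501 × sin(327.96°) = -0.59153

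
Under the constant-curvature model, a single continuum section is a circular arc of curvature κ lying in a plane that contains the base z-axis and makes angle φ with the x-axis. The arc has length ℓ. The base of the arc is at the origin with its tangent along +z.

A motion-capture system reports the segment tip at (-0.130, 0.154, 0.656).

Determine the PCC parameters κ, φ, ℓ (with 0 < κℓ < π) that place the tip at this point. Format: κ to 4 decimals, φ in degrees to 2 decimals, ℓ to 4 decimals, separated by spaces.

0.8559 130.17 0.6965

ρ = √(x²+y²) = √(-0.130² + 0.154²) = 0.20153
φ = atan2(y, x) mod 360° = atan2(0.154, -0.130) = 130.1696°
|p|² = ρ² + z² = 0.20153² + 0.656² = 0.47095
κ = 2ρ / |p|² = 2×0.20153 / 0.47095 = 0.85586
θ = 2·atan2(ρ, z) = 2·atan2(0.20153, 0.656) = 0.59613 rad
ℓ = θ/κ = 0.59613/0.85586 = 0.69653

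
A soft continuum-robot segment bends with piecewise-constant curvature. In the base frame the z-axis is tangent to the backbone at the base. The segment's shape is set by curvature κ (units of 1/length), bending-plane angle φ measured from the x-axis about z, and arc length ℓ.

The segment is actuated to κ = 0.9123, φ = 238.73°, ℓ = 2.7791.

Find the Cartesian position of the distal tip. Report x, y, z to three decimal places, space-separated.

θ = κ·ℓ = 0.9123 × 2.7791 = 2.53537 rad
ρ = (1 − cos θ)/κ = (1 − -0.82181)/0.9123 = 1.99694
z = sin θ / κ = 0.56976/0.9123 = 0.62454
x = ρ cos φ = 1.99694 × cos(238.73°) = -1.03655
y = ρ sin φ = 1.99694 × sin(238.73°) = -1.70685

-1.037 -1.707 0.625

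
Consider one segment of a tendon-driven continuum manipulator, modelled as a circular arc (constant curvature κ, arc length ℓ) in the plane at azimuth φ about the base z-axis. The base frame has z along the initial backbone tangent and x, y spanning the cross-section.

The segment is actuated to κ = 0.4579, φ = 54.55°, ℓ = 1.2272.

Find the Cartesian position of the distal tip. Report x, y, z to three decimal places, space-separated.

0.195 0.274 1.164

θ = κ·ℓ = 0.4579 × 1.2272 = 0.56193 rad
ρ = (1 − cos θ)/κ = (1 − 0.84623)/0.4579 = 0.33582
z = sin θ / κ = 0.53282/0.4579 = 1.16363
x = ρ cos φ = 0.33582 × cos(54.55°) = 0.19478
y = ρ sin φ = 0.33582 × sin(54.55°) = 0.27357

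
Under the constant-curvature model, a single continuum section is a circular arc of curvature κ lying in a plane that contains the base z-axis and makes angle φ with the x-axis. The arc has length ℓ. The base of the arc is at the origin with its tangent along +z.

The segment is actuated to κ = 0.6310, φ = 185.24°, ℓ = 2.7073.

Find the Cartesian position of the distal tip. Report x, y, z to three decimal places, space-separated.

-1.794 -0.165 1.570

θ = κ·ℓ = 0.6310 × 2.7073 = 1.70831 rad
ρ = (1 − cos θ)/κ = (1 − -0.13708)/0.6310 = 1.80202
z = sin θ / κ = 0.99056/0.6310 = 1.56983
x = ρ cos φ = 1.80202 × cos(185.24°) = -1.79449
y = ρ sin φ = 1.80202 × sin(185.24°) = -0.16457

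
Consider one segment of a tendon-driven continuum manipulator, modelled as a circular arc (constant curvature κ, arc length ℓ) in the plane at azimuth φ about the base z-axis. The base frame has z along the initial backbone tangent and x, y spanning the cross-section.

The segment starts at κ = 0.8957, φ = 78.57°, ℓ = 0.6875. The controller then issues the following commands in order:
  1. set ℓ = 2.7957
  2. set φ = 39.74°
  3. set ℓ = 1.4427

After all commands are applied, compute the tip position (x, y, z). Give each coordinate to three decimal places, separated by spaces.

0.622 0.517 1.073

initial: κ=0.8957, φ=78.57°, ℓ=0.6875
cmd 1: set ℓ=2.7957 → (κ,φ,ℓ)=(0.8957,78.57°,2.7957) → tip=(0.3990,1.9737,0.6645)
cmd 2: set φ=39.74° → (κ,φ,ℓ)=(0.8957,39.74°,2.7957) → tip=(1.5484,1.2873,0.6645)
cmd 3: set ℓ=1.4427 → (κ,φ,ℓ)=(0.8957,39.74°,1.4427) → tip=(0.6224,0.5175,1.0734)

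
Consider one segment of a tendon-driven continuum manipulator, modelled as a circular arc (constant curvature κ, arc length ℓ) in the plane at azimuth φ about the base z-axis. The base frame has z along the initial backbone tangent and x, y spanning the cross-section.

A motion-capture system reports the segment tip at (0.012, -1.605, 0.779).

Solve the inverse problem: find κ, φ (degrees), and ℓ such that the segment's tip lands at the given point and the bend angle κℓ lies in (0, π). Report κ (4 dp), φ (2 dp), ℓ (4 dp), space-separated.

ρ = √(x²+y²) = √(0.012² + -1.605²) = 1.60504
φ = atan2(y, x) mod 360° = atan2(-1.605, 0.012) = 270.4284°
|p|² = ρ² + z² = 1.60504² + 0.779² = 3.18301
κ = 2ρ / |p|² = 2×1.60504 / 3.18301 = 1.00851
θ = 2·atan2(ρ, z) = 2·atan2(1.60504, 0.779) = 2.23788 rad
ℓ = θ/κ = 2.23788/1.00851 = 2.21900

1.0085 270.43 2.2190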